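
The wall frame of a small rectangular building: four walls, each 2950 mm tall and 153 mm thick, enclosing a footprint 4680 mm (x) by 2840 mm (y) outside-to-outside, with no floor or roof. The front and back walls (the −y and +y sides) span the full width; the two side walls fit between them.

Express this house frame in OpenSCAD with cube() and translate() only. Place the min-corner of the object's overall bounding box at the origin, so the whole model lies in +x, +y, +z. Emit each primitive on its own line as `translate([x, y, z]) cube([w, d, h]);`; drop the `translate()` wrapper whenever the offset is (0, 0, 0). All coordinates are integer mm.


cube([4680, 153, 2950]);
translate([0, 2687, 0]) cube([4680, 153, 2950]);
translate([0, 153, 0]) cube([153, 2534, 2950]);
translate([4527, 153, 0]) cube([153, 2534, 2950]);


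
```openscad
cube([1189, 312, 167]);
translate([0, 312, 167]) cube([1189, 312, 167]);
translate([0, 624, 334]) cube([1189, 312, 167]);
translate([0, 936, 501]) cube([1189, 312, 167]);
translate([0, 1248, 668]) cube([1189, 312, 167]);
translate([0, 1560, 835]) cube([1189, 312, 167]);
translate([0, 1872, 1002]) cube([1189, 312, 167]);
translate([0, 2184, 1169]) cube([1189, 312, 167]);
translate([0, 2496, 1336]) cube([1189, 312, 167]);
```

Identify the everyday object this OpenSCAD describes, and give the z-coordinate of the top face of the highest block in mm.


A staircase. The total rise is 1503 mm.

9 identical blocks, each offset up and back from the previous — a staircase. Each step is 167 mm tall and there are 9 of them, so the total rise is 9 × 167 = 1503 mm.


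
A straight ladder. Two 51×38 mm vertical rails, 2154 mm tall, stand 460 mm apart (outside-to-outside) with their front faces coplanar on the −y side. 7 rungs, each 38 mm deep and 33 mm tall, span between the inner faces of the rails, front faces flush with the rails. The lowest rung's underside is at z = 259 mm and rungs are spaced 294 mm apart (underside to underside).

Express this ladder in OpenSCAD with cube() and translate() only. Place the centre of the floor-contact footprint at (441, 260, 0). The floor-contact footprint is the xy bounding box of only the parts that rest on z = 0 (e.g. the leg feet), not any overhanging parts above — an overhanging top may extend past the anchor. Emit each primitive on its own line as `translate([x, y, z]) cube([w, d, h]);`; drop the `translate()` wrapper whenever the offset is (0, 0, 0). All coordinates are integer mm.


translate([211, 241, 0]) cube([51, 38, 2154]);
translate([620, 241, 0]) cube([51, 38, 2154]);
translate([262, 241, 259]) cube([358, 38, 33]);
translate([262, 241, 553]) cube([358, 38, 33]);
translate([262, 241, 847]) cube([358, 38, 33]);
translate([262, 241, 1141]) cube([358, 38, 33]);
translate([262, 241, 1435]) cube([358, 38, 33]);
translate([262, 241, 1729]) cube([358, 38, 33]);
translate([262, 241, 2023]) cube([358, 38, 33]);


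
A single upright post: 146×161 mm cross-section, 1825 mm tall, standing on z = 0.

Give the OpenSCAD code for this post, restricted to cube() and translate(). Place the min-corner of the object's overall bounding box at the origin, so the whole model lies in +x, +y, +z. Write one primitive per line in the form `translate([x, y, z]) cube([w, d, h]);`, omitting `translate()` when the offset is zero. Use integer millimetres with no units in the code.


cube([146, 161, 1825]);


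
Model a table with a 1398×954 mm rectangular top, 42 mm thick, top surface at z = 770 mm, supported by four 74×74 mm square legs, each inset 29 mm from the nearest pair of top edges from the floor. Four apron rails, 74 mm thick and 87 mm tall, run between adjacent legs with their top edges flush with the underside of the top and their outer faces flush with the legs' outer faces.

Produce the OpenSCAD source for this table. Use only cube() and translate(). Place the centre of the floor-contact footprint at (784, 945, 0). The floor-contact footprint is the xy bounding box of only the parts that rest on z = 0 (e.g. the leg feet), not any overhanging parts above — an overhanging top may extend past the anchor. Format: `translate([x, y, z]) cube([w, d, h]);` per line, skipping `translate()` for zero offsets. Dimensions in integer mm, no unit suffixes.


translate([85, 468, 728]) cube([1398, 954, 42]);
translate([114, 497, 0]) cube([74, 74, 728]);
translate([1380, 497, 0]) cube([74, 74, 728]);
translate([114, 1319, 0]) cube([74, 74, 728]);
translate([1380, 1319, 0]) cube([74, 74, 728]);
translate([188, 497, 641]) cube([1192, 74, 87]);
translate([188, 1319, 641]) cube([1192, 74, 87]);
translate([114, 571, 641]) cube([74, 748, 87]);
translate([1380, 571, 641]) cube([74, 748, 87]);


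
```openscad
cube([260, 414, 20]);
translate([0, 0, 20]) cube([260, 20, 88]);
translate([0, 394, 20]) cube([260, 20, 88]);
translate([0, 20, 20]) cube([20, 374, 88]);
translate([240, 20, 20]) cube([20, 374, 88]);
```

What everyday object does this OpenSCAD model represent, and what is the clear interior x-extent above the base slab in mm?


An open box. The internal width is 220 mm.

A 260×414 base slab with four walls standing on it — an open box. The base is 260 mm wide and the walls are 20 mm thick, so the internal width is 260 − 2 × 20 = 220 mm.


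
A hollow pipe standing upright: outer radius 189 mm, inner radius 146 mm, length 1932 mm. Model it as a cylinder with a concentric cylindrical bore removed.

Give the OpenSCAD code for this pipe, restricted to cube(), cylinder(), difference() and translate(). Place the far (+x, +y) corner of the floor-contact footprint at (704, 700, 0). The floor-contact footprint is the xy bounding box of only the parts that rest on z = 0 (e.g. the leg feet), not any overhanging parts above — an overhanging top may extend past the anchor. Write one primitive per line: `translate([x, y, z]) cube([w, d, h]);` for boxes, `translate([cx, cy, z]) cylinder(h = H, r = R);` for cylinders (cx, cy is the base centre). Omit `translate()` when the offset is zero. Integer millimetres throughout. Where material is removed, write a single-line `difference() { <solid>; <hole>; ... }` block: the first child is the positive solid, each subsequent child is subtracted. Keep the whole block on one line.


difference() { translate([515, 511, 0]) cylinder(h = 1932, r = 189); translate([515, 511, 0]) cylinder(h = 1932, r = 146); }


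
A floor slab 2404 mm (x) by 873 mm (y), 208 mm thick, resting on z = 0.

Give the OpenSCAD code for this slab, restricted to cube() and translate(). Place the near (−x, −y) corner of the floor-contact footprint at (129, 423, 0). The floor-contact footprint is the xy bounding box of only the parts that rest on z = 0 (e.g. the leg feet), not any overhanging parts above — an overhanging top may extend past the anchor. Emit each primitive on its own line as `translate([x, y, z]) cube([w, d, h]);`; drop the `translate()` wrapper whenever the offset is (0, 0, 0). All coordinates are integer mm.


translate([129, 423, 0]) cube([2404, 873, 208]);


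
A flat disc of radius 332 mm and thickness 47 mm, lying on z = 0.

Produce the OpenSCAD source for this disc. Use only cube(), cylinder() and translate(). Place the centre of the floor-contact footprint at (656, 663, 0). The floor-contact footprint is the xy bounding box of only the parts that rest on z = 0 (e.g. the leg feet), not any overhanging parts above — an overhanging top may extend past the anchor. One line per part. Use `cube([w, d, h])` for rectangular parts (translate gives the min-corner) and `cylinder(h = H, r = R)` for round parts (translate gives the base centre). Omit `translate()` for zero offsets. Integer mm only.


translate([656, 663, 0]) cylinder(h = 47, r = 332);


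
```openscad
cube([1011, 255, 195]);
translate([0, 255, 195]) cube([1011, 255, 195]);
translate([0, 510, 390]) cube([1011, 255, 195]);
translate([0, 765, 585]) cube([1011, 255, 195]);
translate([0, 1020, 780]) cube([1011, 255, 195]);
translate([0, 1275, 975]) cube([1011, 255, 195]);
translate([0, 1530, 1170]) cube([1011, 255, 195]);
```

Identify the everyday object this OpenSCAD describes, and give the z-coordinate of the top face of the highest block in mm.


A staircase. The total rise is 1365 mm.

7 identical blocks, each offset up and back from the previous — a staircase. Each step is 195 mm tall and there are 7 of them, so the total rise is 7 × 195 = 1365 mm.


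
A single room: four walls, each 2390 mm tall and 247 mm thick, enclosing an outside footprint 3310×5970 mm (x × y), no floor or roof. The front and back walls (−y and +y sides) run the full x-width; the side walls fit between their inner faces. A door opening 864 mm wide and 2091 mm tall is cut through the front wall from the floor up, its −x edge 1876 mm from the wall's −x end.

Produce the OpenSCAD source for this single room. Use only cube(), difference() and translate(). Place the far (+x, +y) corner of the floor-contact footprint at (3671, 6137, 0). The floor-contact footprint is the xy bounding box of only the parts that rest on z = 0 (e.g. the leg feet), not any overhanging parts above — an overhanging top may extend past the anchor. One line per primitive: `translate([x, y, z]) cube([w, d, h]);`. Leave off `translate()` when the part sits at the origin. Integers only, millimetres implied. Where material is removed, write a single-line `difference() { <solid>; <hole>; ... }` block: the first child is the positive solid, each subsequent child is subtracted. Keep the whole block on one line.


difference() { translate([361, 167, 0]) cube([3310, 247, 2390]); translate([2237, 167, 0]) cube([864, 247, 2091]); }
translate([361, 5890, 0]) cube([3310, 247, 2390]);
translate([361, 414, 0]) cube([247, 5476, 2390]);
translate([3424, 414, 0]) cube([247, 5476, 2390]);


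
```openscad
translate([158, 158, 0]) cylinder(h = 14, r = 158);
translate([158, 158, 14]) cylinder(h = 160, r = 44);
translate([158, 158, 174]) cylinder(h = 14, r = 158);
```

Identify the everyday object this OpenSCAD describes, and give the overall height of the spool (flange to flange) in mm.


A spool. The overall height is 188 mm.

Three coaxial cylinders, large–small–large — a spool. Two 14 mm flanges and a 160 mm core give 14 + 160 + 14 = 188 mm.


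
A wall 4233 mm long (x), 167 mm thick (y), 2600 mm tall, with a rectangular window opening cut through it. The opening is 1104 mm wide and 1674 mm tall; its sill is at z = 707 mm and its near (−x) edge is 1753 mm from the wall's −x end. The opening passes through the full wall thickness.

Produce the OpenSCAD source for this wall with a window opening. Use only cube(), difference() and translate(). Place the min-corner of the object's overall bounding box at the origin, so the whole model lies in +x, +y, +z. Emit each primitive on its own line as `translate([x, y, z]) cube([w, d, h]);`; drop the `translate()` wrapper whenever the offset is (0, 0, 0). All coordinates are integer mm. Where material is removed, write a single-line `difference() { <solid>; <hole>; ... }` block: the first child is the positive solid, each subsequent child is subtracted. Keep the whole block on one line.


difference() { cube([4233, 167, 2600]); translate([1753, 0, 707]) cube([1104, 167, 1674]); }


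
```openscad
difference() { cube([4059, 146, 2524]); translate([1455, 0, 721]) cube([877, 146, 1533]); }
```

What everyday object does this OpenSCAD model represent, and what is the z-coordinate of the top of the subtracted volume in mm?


A wall with a window opening. The window head height is 2254 mm.

A wall with a rectangular opening subtracted — a window. Sill at z = 721, opening 1533 mm tall, so the head is at 721 + 1533 = 2254 mm.


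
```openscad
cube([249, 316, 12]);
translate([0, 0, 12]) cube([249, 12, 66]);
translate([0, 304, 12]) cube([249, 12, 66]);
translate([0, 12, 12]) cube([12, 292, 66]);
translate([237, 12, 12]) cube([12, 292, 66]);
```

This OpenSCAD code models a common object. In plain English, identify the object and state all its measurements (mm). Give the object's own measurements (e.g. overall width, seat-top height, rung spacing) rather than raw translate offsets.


An open-topped rectangular box: outside dimensions 249×316×78 mm, with a uniform wall and base thickness of 12 mm. The base is a full 249×316 slab on the floor; four walls sit on top of the base. The front and back walls (the −y and +y sides) span the full width; the two side walls fit between them.


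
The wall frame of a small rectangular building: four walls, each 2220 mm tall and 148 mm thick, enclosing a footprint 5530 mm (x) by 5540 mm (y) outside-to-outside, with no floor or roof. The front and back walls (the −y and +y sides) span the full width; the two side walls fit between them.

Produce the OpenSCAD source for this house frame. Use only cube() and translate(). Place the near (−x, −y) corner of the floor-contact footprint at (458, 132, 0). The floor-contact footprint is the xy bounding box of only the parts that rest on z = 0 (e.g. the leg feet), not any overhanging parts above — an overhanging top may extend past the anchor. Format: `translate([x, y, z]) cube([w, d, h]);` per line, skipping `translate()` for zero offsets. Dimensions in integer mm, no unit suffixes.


translate([458, 132, 0]) cube([5530, 148, 2220]);
translate([458, 5524, 0]) cube([5530, 148, 2220]);
translate([458, 280, 0]) cube([148, 5244, 2220]);
translate([5840, 280, 0]) cube([148, 5244, 2220]);


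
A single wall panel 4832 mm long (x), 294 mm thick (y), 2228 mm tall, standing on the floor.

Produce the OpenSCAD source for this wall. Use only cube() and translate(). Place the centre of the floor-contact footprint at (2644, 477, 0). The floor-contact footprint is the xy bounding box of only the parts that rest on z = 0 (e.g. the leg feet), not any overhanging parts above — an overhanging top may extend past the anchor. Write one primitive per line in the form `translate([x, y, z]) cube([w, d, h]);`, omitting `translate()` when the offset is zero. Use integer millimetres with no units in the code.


translate([228, 330, 0]) cube([4832, 294, 2228]);


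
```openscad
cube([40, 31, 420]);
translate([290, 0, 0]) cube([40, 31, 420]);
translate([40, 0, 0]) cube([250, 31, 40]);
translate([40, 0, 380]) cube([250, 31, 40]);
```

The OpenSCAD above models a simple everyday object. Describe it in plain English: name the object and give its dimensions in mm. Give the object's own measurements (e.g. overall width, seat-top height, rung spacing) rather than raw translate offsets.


A rectangular picture frame lying in the x–z plane (depth along y). The opening is 250 mm wide (x) by 340 mm tall (z), surrounded by a border 40 mm wide on all four sides. The frame is 31 mm deep and is made of two full-height vertical stiles with two horizontal rails fitted between them.


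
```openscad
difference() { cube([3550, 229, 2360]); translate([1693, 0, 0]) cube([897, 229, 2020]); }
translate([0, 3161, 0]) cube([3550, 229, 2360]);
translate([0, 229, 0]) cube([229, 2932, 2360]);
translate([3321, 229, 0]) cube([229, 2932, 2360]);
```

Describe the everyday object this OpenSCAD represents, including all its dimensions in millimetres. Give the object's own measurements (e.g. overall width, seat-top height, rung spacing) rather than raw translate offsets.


A single room: four walls, each 2360 mm tall and 229 mm thick, enclosing an outside footprint 3550×3390 mm (x × y), no floor or roof. The front and back walls (−y and +y sides) run the full x-width; the side walls fit between their inner faces. A door opening 897 mm wide and 2020 mm tall is cut through the front wall from the floor up, its −x edge 1693 mm from the wall's −x end.


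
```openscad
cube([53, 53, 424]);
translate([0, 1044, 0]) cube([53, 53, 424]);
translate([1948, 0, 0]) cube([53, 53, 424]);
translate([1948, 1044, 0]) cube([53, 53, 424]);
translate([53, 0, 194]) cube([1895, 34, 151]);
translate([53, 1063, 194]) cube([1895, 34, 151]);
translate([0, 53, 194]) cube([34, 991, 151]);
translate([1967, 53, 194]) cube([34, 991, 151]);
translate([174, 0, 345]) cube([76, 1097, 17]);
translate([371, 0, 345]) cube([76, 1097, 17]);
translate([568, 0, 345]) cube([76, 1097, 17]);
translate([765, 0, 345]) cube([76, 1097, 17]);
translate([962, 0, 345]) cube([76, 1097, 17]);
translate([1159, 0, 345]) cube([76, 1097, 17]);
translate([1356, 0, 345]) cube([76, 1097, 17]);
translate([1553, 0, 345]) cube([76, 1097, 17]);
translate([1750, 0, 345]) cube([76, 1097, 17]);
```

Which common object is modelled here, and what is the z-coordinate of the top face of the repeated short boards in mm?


A bed frame. The slat-top height is 362 mm.

Four posts, four rails, and a row of slats — a bed frame. Slats sit on the rails at z = 194 + 151 = 345; with slat thickness 17, the top is 362 mm.


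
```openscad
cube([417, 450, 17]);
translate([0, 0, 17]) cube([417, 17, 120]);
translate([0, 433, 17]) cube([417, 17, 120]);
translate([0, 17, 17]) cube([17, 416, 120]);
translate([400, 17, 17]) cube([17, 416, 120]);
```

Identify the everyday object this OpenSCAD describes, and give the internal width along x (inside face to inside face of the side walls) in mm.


An open box. The internal width is 383 mm.

A 417×450 base slab with four walls standing on it — an open box. The base is 417 mm wide and the walls are 17 mm thick, so the internal width is 417 − 2 × 17 = 383 mm.


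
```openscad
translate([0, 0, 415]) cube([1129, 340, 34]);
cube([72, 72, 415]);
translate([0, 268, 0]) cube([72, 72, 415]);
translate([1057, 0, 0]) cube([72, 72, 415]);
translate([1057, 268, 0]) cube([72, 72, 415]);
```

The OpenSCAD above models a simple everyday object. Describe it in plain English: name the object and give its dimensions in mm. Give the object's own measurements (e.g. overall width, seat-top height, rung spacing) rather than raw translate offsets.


A long wooden bench with a 1129 mm (x) × 340 mm (y) seat, 34 mm thick, its top surface 449 mm above the floor. Four 72 mm square legs at the seat corners, flush with the edges, run from z = 0 to the seat underside.


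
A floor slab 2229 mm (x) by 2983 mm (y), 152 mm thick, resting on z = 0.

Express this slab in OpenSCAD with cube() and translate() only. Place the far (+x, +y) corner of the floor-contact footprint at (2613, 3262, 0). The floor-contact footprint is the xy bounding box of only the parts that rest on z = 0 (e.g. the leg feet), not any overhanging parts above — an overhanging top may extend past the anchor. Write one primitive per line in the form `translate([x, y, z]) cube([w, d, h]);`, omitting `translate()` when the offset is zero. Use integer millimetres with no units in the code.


translate([384, 279, 0]) cube([2229, 2983, 152]);


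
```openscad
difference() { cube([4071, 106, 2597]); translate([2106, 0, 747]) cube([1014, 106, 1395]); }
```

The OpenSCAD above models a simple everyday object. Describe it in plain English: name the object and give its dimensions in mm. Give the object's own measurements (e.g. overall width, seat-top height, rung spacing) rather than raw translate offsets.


A wall 4071 mm long (x), 106 mm thick (y), 2597 mm tall, with a rectangular window opening cut through it. The opening is 1014 mm wide and 1395 mm tall; its sill is at z = 747 mm and its near (−x) edge is 2106 mm from the wall's −x end. The opening passes through the full wall thickness.


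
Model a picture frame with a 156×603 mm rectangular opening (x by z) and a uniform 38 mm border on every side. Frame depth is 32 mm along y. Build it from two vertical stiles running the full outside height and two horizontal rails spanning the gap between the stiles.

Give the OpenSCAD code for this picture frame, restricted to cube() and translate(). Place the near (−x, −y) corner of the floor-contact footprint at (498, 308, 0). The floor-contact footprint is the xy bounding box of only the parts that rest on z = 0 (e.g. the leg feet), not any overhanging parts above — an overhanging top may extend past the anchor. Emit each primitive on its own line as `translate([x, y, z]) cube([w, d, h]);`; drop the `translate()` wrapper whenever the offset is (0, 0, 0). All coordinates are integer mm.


translate([498, 308, 0]) cube([38, 32, 679]);
translate([692, 308, 0]) cube([38, 32, 679]);
translate([536, 308, 0]) cube([156, 32, 38]);
translate([536, 308, 641]) cube([156, 32, 38]);


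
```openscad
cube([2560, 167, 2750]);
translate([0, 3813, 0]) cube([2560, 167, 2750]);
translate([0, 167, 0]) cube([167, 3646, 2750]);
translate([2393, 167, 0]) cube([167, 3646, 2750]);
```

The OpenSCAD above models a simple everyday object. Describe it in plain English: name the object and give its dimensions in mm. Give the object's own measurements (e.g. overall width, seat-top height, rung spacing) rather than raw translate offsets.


The wall frame of a small rectangular building: four walls, each 2750 mm tall and 167 mm thick, enclosing a footprint 2560 mm (x) by 3980 mm (y) outside-to-outside, with no floor or roof. The front and back walls (the −y and +y sides) span the full width; the two side walls fit between them.


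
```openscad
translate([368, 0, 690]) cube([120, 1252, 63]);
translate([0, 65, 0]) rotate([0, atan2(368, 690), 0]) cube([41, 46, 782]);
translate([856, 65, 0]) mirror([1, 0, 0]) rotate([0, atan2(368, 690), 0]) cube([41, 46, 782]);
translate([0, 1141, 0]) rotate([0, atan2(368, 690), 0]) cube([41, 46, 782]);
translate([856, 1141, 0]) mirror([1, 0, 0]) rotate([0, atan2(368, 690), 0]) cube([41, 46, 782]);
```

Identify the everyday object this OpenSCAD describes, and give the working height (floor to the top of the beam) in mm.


A sawhorse. The overall height is 753 mm.

A beam across two mirrored pairs of raked legs — a sawhorse. The beam's underside is at z = 690 (matching the legs' vertical rise in atan2(368, 690)) and the beam is 63 mm tall, so its top is at 690 + 63 = 753 mm. The raked legs top out at the beam's underside, so that is the highest point.


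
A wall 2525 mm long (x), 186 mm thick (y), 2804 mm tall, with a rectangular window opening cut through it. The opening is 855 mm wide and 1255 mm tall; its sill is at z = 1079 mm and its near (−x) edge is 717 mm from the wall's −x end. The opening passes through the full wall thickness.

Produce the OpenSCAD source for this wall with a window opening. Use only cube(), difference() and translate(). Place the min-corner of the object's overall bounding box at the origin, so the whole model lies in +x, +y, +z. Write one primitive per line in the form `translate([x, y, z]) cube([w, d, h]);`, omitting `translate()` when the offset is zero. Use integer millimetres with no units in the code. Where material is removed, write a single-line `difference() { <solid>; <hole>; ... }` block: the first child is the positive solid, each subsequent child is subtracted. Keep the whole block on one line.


difference() { cube([2525, 186, 2804]); translate([717, 0, 1079]) cube([855, 186, 1255]); }


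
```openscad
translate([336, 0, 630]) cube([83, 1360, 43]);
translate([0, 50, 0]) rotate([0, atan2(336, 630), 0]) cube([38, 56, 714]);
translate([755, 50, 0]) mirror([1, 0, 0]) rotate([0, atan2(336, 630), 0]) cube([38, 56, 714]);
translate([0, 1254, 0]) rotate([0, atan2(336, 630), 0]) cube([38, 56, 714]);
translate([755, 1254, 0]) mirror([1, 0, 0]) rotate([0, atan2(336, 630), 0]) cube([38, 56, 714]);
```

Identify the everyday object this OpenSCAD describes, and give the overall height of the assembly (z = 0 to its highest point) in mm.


A sawhorse. The overall height is 673 mm.

A beam across two mirrored pairs of raked legs — a sawhorse. The beam's underside is at z = 630 (matching the legs' vertical rise in atan2(336, 630)) and the beam is 43 mm tall, so its top is at 630 + 43 = 673 mm. The raked legs top out at the beam's underside, so that is the highest point.


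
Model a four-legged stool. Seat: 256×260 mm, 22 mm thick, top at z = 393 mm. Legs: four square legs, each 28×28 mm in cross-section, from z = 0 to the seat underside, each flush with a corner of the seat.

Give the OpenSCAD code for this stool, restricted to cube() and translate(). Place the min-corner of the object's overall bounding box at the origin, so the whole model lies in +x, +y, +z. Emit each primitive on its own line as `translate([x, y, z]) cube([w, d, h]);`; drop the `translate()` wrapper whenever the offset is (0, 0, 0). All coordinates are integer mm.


// leg_h = 393 - 22 = 371
translate([0, 0, 371]) cube([256, 260, 22]);
cube([28, 28, 371]);
translate([228, 0, 0]) cube([28, 28, 371]);
translate([0, 232, 0]) cube([28, 28, 371]);
translate([228, 232, 0]) cube([28, 28, 371]);


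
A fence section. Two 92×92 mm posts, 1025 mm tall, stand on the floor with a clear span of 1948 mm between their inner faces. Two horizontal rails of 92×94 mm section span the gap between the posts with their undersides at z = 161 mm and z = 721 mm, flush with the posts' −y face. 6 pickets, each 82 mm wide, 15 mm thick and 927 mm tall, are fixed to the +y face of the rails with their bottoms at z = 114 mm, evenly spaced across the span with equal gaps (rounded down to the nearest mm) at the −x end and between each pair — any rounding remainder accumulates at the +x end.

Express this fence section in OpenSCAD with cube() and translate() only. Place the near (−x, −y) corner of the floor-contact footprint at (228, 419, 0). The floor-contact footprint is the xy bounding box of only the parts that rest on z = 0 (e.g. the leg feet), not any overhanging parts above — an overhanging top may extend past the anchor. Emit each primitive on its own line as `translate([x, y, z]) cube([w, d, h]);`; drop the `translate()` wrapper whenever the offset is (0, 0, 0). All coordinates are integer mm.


translate([228, 419, 0]) cube([92, 92, 1025]);
translate([2268, 419, 0]) cube([92, 92, 1025]);
translate([320, 419, 161]) cube([1948, 92, 94]);
translate([320, 419, 721]) cube([1948, 92, 94]);
translate([528, 511, 114]) cube([82, 15, 927]);
translate([818, 511, 114]) cube([82, 15, 927]);
translate([1108, 511, 114]) cube([82, 15, 927]);
translate([1398, 511, 114]) cube([82, 15, 927]);
translate([1688, 511, 114]) cube([82, 15, 927]);
translate([1978, 511, 114]) cube([82, 15, 927]);


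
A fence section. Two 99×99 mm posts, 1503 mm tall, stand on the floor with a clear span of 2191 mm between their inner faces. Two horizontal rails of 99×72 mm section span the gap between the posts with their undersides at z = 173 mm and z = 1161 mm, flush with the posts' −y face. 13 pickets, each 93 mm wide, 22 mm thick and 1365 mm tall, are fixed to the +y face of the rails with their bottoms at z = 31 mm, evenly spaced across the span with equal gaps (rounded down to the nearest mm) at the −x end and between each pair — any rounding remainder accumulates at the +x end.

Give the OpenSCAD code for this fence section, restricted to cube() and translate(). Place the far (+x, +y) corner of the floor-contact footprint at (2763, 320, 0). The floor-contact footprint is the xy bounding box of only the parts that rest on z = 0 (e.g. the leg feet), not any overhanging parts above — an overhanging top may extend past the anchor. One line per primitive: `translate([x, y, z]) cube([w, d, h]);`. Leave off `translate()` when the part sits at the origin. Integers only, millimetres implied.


translate([374, 221, 0]) cube([99, 99, 1503]);
translate([2664, 221, 0]) cube([99, 99, 1503]);
translate([473, 221, 173]) cube([2191, 99, 72]);
translate([473, 221, 1161]) cube([2191, 99, 72]);
translate([543, 320, 31]) cube([93, 22, 1365]);
translate([706, 320, 31]) cube([93, 22, 1365]);
translate([869, 320, 31]) cube([93, 22, 1365]);
translate([1032, 320, 31]) cube([93, 22, 1365]);
translate([1195, 320, 31]) cube([93, 22, 1365]);
translate([1358, 320, 31]) cube([93, 22, 1365]);
translate([1521, 320, 31]) cube([93, 22, 1365]);
translate([1684, 320, 31]) cube([93, 22, 1365]);
translate([1847, 320, 31]) cube([93, 22, 1365]);
translate([2010, 320, 31]) cube([93, 22, 1365]);
translate([2173, 320, 31]) cube([93, 22, 1365]);
translate([2336, 320, 31]) cube([93, 22, 1365]);
translate([2499, 320, 31]) cube([93, 22, 1365]);


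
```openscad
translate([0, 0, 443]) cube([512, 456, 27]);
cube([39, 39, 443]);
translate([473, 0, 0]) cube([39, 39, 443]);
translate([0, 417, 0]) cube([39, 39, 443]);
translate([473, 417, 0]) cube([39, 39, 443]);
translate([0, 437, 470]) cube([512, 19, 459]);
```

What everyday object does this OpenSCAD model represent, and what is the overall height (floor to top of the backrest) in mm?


A chair. The overall height is 929 mm.

A slab on four corner posts with a tall panel at the back — a chair. The seat slab sits at z = 443 with thickness 27, and the 459 mm backrest starts at the seat top, so the overall height is 443 + 27 + 459 = 929 mm.


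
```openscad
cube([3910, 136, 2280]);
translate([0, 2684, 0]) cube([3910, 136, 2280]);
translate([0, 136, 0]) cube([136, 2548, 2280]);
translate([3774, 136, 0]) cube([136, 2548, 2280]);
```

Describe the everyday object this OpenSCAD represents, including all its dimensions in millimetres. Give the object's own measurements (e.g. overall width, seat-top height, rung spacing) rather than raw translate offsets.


The wall frame of a small rectangular building: four walls, each 2280 mm tall and 136 mm thick, enclosing a footprint 3910 mm (x) by 2820 mm (y) outside-to-outside, with no floor or roof. The front and back walls (the −y and +y sides) span the full width; the two side walls fit between them.


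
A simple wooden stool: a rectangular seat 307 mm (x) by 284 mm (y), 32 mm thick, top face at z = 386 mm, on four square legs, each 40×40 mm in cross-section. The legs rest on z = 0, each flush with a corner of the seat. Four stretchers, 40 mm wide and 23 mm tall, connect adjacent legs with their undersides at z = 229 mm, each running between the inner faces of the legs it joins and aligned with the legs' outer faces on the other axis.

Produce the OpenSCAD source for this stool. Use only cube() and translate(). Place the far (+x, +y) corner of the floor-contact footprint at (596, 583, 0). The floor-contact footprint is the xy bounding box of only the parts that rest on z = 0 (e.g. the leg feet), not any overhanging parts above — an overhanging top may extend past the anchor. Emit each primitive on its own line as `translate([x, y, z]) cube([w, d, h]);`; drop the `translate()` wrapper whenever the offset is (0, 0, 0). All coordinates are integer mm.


translate([289, 299, 354]) cube([307, 284, 32]);
translate([289, 299, 0]) cube([40, 40, 354]);
translate([556, 299, 0]) cube([40, 40, 354]);
translate([289, 543, 0]) cube([40, 40, 354]);
translate([556, 543, 0]) cube([40, 40, 354]);
translate([329, 299, 229]) cube([227, 40, 23]);
translate([329, 543, 229]) cube([227, 40, 23]);
translate([289, 339, 229]) cube([40, 204, 23]);
translate([556, 339, 229]) cube([40, 204, 23]);


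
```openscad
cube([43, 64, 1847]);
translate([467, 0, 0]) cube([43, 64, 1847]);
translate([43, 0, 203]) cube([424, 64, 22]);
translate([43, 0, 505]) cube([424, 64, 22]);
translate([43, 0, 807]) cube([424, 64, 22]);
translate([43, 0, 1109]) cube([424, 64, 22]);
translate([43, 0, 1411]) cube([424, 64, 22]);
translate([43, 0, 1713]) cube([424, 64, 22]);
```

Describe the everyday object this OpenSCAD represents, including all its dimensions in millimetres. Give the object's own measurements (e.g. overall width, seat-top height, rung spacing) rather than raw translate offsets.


A straight ladder. Two 43×64 mm vertical rails, 1847 mm tall, stand 510 mm apart (outside-to-outside) with their front faces coplanar on the −y side. 6 rungs, each 64 mm deep and 22 mm tall, span between the inner faces of the rails, front faces flush with the rails. The lowest rung's underside is at z = 203 mm and rungs are spaced 302 mm apart (underside to underside).


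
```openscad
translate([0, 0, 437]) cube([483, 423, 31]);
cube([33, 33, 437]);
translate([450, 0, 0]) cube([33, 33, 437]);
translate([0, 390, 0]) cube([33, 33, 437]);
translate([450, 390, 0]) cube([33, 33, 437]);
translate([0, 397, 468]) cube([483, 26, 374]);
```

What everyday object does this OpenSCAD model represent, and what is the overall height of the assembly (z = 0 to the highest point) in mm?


A chair. The overall height is 842 mm.

A slab on four corner posts with a tall panel at the back — a chair. The seat slab sits at z = 437 with thickness 31, and the 374 mm backrest starts at the seat top, so the overall height is 437 + 31 + 374 = 842 mm.


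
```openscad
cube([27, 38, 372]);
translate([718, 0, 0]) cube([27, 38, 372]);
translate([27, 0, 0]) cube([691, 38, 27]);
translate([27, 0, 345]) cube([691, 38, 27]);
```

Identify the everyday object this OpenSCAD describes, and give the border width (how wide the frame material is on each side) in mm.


A picture frame. The border width is 27 mm.

Four thin pieces enclosing a rectangular opening — a picture frame. The two full-height stiles are 372 mm tall; the top rail sits at z = 345 and is 27 mm tall, so the border above the opening is 372 − 345 = 27 mm, matching the stile x-width.


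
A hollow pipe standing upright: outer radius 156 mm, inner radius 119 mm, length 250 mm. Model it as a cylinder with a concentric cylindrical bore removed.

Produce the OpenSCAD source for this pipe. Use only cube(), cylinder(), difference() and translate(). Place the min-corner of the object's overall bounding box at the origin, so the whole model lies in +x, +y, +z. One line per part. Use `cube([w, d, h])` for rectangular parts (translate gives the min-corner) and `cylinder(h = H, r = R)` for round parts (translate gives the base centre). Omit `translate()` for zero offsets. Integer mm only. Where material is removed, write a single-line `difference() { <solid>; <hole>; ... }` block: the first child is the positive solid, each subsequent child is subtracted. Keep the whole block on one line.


difference() { translate([156, 156, 0]) cylinder(h = 250, r = 156); translate([156, 156, 0]) cylinder(h = 250, r = 119); }


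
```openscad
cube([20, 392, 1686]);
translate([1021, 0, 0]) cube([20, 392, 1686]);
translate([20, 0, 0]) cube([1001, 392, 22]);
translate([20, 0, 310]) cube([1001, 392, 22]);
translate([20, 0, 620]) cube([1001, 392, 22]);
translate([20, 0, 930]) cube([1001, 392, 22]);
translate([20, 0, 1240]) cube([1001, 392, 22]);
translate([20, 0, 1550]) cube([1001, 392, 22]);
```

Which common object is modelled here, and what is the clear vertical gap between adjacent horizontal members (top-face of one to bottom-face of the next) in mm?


A bookshelf. The clear shelf gap is 288 mm.

Two tall side panels with 6 horizontal boards between them — a bookshelf. The first two shelf undersides are at z = 0 and z = 310; with shelf thickness 22, the clear gap is 310 − 0 − 22 = 288 mm.


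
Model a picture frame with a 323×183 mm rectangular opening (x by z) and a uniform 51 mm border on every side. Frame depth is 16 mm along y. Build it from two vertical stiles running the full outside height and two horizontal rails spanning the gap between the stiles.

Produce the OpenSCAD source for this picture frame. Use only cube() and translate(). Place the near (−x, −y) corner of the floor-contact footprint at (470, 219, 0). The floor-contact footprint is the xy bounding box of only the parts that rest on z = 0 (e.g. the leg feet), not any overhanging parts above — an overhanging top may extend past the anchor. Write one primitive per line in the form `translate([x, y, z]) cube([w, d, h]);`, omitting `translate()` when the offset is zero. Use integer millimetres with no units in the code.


translate([470, 219, 0]) cube([51, 16, 285]);
translate([844, 219, 0]) cube([51, 16, 285]);
translate([521, 219, 0]) cube([323, 16, 51]);
translate([521, 219, 234]) cube([323, 16, 51]);


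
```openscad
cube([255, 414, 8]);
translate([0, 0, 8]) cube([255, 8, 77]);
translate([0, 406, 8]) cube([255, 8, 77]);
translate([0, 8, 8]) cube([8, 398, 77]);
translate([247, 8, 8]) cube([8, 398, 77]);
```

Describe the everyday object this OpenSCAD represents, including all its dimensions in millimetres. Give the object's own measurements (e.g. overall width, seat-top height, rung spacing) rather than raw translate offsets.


An open-topped rectangular box: outside dimensions 255×414×85 mm, with a uniform wall and base thickness of 8 mm. The base is a full 255×414 slab on the floor; four walls sit on top of the base. The front and back walls (the −y and +y sides) span the full width; the two side walls fit between them.


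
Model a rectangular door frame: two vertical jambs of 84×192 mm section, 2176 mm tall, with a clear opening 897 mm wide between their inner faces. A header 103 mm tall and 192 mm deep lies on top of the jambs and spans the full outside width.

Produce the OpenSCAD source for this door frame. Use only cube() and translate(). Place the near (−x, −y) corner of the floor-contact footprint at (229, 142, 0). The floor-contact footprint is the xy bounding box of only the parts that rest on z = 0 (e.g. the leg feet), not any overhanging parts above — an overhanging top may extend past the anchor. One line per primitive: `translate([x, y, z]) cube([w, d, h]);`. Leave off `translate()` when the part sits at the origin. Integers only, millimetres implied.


translate([229, 142, 0]) cube([84, 192, 2176]);
translate([1210, 142, 0]) cube([84, 192, 2176]);
translate([229, 142, 2176]) cube([1065, 192, 103]);


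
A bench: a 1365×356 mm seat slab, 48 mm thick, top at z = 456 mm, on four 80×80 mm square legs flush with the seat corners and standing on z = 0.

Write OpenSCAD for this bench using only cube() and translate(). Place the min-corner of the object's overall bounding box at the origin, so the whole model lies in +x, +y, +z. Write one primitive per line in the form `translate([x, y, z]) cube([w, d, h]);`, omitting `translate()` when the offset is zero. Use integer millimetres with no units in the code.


translate([0, 0, 408]) cube([1365, 356, 48]);
cube([80, 80, 408]);
translate([0, 276, 0]) cube([80, 80, 408]);
translate([1285, 0, 0]) cube([80, 80, 408]);
translate([1285, 276, 0]) cube([80, 80, 408]);


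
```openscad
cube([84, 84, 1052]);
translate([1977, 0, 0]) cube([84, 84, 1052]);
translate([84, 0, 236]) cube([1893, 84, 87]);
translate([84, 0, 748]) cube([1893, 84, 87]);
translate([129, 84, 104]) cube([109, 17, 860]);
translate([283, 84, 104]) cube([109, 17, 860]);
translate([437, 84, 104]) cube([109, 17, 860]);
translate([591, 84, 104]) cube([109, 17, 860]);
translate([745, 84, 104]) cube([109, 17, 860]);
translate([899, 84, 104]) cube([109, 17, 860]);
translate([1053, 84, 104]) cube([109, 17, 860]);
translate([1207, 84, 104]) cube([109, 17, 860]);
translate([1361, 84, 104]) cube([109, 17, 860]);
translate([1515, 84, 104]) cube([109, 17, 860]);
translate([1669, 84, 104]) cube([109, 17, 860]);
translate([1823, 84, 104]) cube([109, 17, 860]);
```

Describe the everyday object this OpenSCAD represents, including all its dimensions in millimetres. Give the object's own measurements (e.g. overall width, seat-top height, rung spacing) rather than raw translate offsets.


A fence section. Two 84×84 mm posts, 1052 mm tall, stand on the floor with a clear span of 1893 mm between their inner faces. Two horizontal rails of 84×87 mm section span the gap between the posts with their undersides at z = 236 mm and z = 748 mm, flush with the posts' −y face. 12 pickets, each 109 mm wide, 17 mm thick and 860 mm tall, are fixed to the +y face of the rails with their bottoms at z = 104 mm, spaced across the span with a 45 mm gap after the −x post and between neighbouring pickets and before the +x post.


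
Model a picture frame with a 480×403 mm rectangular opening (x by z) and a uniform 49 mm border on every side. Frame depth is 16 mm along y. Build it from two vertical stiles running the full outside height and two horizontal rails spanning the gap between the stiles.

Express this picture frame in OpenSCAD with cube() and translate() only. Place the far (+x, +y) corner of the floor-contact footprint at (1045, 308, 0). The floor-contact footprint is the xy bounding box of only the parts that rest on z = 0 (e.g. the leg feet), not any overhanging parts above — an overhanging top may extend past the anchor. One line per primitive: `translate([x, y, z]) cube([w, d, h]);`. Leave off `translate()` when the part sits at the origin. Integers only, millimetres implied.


translate([467, 292, 0]) cube([49, 16, 501]);
translate([996, 292, 0]) cube([49, 16, 501]);
translate([516, 292, 0]) cube([480, 16, 49]);
translate([516, 292, 452]) cube([480, 16, 49]);
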